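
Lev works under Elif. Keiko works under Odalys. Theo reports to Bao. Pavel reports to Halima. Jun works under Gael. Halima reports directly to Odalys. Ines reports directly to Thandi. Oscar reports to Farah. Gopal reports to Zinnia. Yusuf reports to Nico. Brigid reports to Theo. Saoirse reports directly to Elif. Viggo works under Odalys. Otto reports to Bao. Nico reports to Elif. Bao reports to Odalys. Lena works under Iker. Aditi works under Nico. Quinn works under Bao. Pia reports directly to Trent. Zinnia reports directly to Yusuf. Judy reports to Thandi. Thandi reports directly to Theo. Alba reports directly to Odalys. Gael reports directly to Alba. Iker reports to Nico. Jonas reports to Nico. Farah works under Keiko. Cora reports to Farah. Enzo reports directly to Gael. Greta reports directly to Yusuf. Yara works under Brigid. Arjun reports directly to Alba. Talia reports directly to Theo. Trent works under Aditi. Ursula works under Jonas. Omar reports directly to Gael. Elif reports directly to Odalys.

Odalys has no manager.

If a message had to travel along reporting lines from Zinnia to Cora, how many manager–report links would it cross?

7

Zinnia is 4 levels below Odalys, and Cora is 3 levels below Odalys (their lowest common manager). The shortest path runs up from Zinnia to Odalys and back down to Cora: 4 + 3 = 7 links.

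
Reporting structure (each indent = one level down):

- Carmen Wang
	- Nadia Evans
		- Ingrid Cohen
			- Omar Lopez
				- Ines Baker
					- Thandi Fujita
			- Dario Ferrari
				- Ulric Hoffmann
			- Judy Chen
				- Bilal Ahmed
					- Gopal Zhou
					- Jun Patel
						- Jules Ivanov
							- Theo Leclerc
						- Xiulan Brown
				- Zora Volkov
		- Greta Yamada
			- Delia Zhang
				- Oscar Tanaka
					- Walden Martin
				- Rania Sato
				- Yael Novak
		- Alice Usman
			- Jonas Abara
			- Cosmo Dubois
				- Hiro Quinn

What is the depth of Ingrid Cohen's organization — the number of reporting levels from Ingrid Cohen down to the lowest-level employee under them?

5

The longest chain under Ingrid Cohen runs Ingrid Cohen → Judy Chen → Bilal Ahmed → Jun Patel → Jules Ivanov → Theo Leclerc, which is 5 levels below Ingrid Cohen.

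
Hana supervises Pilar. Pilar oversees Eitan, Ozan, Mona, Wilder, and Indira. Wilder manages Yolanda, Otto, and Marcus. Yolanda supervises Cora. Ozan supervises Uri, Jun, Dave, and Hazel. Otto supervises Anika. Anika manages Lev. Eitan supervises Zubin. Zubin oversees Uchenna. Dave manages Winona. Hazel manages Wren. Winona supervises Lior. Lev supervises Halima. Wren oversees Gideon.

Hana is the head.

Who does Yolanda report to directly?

Yolanda reports directly to Wilder.

Wilder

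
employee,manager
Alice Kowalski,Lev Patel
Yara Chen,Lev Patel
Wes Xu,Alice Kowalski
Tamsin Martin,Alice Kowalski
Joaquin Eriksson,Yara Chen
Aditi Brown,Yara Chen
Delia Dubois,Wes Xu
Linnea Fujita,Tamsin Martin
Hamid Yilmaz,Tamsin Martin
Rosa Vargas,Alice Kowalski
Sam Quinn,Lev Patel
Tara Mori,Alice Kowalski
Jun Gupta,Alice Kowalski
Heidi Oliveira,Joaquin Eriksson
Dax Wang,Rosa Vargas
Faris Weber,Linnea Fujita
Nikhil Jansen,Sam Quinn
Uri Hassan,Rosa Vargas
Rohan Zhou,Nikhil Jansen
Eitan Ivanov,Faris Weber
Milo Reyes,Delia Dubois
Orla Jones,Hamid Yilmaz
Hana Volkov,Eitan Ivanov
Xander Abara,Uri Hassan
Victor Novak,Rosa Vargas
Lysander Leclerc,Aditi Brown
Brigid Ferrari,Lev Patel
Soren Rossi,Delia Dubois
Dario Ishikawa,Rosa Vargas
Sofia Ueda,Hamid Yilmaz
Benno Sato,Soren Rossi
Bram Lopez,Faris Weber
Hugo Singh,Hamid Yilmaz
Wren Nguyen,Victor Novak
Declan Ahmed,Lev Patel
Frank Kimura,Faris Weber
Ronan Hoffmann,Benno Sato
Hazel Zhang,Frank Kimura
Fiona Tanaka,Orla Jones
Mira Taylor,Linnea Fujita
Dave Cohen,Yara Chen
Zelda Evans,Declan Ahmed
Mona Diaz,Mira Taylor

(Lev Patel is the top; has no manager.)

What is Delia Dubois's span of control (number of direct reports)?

Delia Dubois directly manages Milo Reyes, Soren Rossi. That is 2 direct reports.

2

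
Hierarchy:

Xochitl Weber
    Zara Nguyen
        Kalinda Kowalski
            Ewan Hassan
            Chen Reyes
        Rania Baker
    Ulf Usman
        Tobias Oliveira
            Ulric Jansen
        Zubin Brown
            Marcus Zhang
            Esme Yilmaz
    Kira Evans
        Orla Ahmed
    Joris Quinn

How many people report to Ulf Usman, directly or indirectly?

Ulf Usman directly manages Tobias Oliveira, Zubin Brown. Under Tobias Oliveira: Ulric Jansen (1). Under Zubin Brown: Esme Yilmaz, Marcus Zhang (2). So Ulf Usman's organization is 2 direct reports plus everyone under them: 2 + 3 = 5.

5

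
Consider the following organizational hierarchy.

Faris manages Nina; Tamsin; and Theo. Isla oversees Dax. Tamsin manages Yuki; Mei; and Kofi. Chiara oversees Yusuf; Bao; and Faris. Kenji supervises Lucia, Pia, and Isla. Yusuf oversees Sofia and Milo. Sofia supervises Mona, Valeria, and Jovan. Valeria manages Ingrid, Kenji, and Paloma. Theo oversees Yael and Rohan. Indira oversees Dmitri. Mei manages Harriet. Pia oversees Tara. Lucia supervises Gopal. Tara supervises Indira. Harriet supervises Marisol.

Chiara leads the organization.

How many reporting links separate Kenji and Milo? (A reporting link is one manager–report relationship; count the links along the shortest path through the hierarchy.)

4

Kenji is 3 levels below Yusuf, and Milo is 1 level below Yusuf (their lowest common manager). The shortest path runs up from Kenji to Yusuf and back down to Milo: 3 + 1 = 4 links.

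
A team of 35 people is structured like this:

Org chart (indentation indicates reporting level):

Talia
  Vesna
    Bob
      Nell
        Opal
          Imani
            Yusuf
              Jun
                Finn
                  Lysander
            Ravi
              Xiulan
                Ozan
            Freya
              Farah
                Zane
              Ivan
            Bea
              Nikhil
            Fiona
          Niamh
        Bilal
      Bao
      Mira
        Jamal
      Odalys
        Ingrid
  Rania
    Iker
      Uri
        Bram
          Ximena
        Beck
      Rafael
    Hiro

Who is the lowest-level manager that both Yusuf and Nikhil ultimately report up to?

Imani

Yusuf's chain of managers is Imani, Opal, Nell, Bob, Vesna, Talia. Nikhil's chain of managers is Bea, Imani, Opal, Nell, Bob, Vesna, Talia. The first manager that appears in both chains is Imani.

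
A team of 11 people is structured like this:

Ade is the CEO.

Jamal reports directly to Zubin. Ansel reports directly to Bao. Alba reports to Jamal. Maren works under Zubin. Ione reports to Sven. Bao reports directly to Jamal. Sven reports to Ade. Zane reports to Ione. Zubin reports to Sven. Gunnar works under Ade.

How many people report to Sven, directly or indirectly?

8

Sven directly manages Ione, Zubin. Under Ione: Zane (1). Under Zubin: Maren, Jamal, Alba, Bao, Ansel (5). So Sven's organization is 2 direct reports plus everyone under them: 2 + 6 = 8.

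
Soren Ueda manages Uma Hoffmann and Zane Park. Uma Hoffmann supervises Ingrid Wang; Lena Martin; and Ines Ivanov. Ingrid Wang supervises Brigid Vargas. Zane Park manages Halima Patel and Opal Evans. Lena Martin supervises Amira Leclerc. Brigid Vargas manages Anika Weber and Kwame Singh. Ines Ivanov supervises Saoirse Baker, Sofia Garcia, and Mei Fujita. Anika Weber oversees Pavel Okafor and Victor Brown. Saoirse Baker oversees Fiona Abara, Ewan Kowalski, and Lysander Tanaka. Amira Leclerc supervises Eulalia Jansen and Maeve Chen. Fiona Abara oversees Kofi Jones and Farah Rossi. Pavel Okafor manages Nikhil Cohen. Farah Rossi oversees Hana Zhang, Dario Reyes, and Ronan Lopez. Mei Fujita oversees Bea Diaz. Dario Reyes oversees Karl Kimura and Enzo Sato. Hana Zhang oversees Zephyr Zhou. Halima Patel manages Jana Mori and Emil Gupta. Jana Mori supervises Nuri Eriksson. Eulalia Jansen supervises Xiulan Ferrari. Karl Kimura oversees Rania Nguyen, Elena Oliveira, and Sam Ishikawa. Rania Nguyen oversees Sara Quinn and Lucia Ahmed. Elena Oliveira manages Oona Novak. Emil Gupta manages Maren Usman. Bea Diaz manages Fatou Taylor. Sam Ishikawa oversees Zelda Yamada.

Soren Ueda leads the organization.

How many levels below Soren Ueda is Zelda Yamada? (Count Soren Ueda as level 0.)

Chain from Zelda Yamada up to Soren Ueda: Zelda Yamada → Sam Ishikawa → Karl Kimura → Dario Reyes → Farah Rossi → Fiona Abara → Saoirse Baker → Ines Ivanov → Uma Hoffmann → Soren Ueda. That is 9 steps up, so Zelda Yamada is 9 levels below Soren Ueda.

9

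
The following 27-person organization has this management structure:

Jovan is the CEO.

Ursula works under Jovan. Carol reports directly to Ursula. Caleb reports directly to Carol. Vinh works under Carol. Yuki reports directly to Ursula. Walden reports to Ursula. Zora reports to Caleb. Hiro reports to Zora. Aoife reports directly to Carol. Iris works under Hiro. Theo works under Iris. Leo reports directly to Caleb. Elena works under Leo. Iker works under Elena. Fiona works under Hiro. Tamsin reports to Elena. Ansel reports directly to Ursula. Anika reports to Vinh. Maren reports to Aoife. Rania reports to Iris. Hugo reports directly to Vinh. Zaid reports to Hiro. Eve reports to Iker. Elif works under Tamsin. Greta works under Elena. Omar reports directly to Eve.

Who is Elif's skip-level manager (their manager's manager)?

Elif reports to Tamsin, and Tamsin reports to Elena. So Elif's skip-level manager is Elena.

Elena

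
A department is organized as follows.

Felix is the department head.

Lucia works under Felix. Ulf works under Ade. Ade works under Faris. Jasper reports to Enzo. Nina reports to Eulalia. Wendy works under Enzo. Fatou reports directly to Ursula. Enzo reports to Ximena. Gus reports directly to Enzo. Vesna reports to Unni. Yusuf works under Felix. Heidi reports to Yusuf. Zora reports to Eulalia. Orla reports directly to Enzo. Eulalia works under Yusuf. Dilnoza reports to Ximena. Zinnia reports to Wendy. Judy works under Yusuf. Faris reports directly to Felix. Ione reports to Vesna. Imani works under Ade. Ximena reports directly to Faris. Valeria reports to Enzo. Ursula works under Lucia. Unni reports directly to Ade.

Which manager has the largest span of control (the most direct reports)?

Direct-report counts: Felix has 3; Yusuf has 3; Eulalia has 2; Lucia has 1; Ursula has 1; Faris has 2; Ade has 3; Unni has 1; Vesna has 1; Ximena has 2; Enzo has 5; Wendy has 1. The largest is 5, held by Enzo.

Enzo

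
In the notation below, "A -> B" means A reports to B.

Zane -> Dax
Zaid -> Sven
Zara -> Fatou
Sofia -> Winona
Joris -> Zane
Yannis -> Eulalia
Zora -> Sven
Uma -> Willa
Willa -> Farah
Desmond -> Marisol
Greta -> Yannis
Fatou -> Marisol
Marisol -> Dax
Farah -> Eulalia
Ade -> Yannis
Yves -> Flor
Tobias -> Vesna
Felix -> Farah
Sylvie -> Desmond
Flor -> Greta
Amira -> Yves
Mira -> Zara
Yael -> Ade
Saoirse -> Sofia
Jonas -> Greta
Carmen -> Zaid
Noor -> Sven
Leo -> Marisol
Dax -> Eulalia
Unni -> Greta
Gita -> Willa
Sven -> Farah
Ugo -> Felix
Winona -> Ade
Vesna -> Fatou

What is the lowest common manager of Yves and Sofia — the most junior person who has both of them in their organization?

Yannis

Yves's chain of managers is Flor, Greta, Yannis, Eulalia. Sofia's chain of managers is Winona, Ade, Yannis, Eulalia. The first manager that appears in both chains is Yannis.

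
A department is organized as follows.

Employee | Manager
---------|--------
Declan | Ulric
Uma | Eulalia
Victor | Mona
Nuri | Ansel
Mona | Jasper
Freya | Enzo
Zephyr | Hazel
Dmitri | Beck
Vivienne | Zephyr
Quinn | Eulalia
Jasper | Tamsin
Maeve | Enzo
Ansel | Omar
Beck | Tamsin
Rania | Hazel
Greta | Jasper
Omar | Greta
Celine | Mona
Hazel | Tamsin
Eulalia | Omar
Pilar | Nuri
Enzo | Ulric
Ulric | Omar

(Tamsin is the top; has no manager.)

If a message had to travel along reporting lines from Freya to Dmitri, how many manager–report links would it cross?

Freya is 6 levels below Tamsin, and Dmitri is 2 levels below Tamsin (their lowest common manager). The shortest path runs up from Freya to Tamsin and back down to Dmitri: 6 + 2 = 8 links.

8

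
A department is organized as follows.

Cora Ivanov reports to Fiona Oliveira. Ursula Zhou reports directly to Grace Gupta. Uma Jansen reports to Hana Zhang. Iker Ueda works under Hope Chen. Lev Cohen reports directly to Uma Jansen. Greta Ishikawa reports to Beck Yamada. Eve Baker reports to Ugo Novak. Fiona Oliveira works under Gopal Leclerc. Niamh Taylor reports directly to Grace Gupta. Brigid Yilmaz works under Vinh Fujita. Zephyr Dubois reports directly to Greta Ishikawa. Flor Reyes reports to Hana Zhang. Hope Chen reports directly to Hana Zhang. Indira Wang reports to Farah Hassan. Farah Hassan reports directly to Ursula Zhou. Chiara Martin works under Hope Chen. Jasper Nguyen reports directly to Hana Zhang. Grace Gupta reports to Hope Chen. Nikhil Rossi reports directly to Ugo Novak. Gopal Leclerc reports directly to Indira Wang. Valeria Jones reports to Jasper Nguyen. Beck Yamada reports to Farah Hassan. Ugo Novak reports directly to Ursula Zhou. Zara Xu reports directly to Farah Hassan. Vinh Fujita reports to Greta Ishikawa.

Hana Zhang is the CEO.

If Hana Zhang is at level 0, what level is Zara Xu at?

Chain from Zara Xu up to Hana Zhang: Zara Xu → Farah Hassan → Ursula Zhou → Grace Gupta → Hope Chen → Hana Zhang. That is 5 steps up, so Zara Xu is 5 levels below Hana Zhang.

5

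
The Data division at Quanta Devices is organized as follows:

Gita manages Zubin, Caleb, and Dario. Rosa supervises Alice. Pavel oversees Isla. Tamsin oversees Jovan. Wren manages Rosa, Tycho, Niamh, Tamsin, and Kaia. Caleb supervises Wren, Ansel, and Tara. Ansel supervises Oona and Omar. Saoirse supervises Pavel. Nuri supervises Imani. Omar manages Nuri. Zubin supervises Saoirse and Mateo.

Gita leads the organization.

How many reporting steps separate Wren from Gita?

2

Chain from Wren up to Gita: Wren → Caleb → Gita. That is 2 steps up, so Wren is 2 levels below Gita.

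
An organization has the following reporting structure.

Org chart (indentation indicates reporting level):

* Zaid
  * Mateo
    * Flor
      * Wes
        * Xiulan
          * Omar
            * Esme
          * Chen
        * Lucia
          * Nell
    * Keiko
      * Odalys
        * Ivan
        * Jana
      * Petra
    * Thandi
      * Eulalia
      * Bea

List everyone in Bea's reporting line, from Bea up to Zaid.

Bea reports to Thandi. Thandi reports to Mateo. Mateo reports to Zaid. Zaid is at the top.

Bea -> Thandi -> Mateo -> Zaid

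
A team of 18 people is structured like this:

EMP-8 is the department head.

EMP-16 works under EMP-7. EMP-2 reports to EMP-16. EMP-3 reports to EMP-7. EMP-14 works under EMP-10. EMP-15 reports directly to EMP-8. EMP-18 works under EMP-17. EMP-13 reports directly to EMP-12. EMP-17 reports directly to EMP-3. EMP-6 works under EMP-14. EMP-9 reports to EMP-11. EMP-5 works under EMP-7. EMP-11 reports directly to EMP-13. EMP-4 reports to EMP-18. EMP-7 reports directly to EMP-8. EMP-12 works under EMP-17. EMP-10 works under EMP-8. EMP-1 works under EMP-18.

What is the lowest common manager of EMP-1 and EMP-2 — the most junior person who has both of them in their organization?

EMP-7

EMP-1's chain of managers is EMP-18, EMP-17, EMP-3, EMP-7, EMP-8. EMP-2's chain of managers is EMP-16, EMP-7, EMP-8. The first manager that appears in both chains is EMP-7.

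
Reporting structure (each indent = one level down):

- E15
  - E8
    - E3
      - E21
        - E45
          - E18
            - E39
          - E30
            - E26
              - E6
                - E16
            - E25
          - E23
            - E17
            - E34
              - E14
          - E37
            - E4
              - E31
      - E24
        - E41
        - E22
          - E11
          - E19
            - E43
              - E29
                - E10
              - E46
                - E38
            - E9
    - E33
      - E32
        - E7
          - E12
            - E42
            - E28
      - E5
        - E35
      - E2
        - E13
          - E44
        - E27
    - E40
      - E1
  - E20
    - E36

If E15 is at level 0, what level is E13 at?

Chain from E13 up to E15: E13 → E2 → E33 → E8 → E15. That is 4 steps up, so E13 is 4 levels below E15.

4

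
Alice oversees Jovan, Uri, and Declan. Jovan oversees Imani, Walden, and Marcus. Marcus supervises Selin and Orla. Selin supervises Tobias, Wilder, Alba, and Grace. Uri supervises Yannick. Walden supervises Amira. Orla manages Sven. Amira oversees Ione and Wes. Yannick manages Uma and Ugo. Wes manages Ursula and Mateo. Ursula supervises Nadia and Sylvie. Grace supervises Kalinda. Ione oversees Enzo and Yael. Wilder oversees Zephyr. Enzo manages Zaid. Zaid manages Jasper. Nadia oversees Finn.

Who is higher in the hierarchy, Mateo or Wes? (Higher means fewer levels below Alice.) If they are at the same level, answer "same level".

Wes

Mateo is 5 levels below Alice; Wes is 4. Wes is higher.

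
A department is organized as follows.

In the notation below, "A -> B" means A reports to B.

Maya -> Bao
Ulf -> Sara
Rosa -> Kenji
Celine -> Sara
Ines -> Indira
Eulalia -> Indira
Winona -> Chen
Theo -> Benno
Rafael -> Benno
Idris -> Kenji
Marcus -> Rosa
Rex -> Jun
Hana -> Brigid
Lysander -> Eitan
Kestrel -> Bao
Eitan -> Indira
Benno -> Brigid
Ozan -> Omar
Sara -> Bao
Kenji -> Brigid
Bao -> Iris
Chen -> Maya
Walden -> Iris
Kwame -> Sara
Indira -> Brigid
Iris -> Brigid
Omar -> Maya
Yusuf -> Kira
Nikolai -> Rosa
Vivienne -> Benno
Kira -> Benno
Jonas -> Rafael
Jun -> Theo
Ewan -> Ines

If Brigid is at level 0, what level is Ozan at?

5

Chain from Ozan up to Brigid: Ozan → Omar → Maya → Bao → Iris → Brigid. That is 5 steps up, so Ozan is 5 levels below Brigid.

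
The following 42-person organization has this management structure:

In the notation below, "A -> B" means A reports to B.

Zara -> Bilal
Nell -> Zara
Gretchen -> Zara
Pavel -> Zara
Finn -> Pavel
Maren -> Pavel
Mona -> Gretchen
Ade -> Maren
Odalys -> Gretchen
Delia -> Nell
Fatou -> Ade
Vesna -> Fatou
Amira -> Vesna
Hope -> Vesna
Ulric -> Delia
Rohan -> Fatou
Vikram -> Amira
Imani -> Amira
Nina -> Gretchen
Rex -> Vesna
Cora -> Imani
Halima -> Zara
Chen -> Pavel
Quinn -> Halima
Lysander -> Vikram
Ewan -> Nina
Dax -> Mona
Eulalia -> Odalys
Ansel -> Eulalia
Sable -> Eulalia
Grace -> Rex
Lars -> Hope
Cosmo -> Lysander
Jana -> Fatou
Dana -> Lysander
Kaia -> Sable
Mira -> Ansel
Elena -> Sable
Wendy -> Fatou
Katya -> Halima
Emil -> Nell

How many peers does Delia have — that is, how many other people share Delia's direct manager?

Delia reports to Nell. Nell's other direct reports are Emil — 1 peer.

1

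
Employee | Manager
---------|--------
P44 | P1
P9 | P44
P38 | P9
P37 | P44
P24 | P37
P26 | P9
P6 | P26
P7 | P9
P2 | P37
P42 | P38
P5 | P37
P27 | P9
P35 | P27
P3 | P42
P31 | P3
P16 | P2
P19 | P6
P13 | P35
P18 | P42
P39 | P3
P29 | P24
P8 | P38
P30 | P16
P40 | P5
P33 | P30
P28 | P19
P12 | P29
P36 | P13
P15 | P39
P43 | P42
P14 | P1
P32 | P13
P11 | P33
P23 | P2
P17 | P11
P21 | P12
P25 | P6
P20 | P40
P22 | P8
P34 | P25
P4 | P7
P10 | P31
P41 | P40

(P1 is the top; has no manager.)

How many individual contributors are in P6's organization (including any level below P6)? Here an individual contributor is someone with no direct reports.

The people in P6's organization with no one reporting to them are P34, P28. That is 2.

2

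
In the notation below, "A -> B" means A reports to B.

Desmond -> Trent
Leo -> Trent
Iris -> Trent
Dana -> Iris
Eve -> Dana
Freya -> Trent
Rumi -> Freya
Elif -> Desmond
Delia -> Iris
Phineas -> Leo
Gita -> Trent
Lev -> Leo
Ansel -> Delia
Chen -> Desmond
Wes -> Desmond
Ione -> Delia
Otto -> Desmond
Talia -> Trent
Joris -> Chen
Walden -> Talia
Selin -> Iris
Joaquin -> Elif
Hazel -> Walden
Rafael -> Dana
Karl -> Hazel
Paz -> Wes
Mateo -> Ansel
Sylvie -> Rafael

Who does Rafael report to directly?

Dana

Rafael reports directly to Dana.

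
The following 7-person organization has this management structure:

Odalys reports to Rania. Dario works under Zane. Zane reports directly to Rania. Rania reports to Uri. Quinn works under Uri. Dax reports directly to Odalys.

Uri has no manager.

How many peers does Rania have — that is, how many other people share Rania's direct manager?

1

Rania reports to Uri. Uri's other direct reports are Quinn — 1 peer.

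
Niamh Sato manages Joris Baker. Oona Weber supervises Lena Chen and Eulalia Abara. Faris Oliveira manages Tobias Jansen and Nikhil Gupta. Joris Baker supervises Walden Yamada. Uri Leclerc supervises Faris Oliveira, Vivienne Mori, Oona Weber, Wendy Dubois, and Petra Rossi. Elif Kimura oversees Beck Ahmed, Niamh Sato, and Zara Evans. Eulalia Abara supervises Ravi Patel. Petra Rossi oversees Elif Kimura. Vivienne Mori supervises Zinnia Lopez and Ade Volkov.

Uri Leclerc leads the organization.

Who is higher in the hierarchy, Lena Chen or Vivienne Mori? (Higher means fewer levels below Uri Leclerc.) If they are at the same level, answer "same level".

Lena Chen is 2 levels below Uri Leclerc; Vivienne Mori is 1. Vivienne Mori is higher.

Vivienne Mori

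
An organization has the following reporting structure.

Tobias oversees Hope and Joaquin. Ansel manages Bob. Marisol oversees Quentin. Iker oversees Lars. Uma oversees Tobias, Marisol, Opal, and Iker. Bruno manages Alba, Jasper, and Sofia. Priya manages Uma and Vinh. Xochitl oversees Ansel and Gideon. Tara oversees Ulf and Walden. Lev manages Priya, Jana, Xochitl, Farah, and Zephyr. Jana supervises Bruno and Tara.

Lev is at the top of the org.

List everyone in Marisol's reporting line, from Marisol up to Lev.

Marisol -> Uma -> Priya -> Lev

Marisol reports to Uma. Uma reports to Priya. Priya reports to Lev. Lev is at the top.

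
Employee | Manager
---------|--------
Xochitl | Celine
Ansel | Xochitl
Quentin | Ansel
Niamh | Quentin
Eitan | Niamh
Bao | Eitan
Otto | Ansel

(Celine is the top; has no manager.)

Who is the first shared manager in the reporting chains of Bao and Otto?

Ansel

Bao's chain of managers is Eitan, Niamh, Quentin, Ansel, Xochitl, Celine. Otto's chain of managers is Ansel, Xochitl, Celine. The first manager that appears in both chains is Ansel.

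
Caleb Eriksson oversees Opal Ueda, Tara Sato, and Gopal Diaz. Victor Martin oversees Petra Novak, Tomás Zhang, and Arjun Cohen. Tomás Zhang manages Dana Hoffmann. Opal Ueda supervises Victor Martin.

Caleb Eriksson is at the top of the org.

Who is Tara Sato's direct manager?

Caleb Eriksson

Tara Sato reports directly to Caleb Eriksson.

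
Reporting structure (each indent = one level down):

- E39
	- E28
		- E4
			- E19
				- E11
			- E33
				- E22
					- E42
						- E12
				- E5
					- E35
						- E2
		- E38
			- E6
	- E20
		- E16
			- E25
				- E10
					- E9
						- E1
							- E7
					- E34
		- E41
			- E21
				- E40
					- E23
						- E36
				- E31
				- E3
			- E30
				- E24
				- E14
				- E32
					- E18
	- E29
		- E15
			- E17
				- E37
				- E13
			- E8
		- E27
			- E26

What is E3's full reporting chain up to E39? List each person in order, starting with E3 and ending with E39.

E3 -> E21 -> E41 -> E20 -> E39

E3 reports to E21. E21 reports to E41. E41 reports to E20. E20 reports to E39. E39 is at the top.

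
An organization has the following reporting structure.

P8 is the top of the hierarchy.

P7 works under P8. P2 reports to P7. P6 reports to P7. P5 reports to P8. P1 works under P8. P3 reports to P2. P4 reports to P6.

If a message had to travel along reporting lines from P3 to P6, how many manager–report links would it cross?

3

P3 is 2 levels below P7, and P6 is 1 level below P7 (their lowest common manager). The shortest path runs up from P3 to P7 and back down to P6: 2 + 1 = 3 links.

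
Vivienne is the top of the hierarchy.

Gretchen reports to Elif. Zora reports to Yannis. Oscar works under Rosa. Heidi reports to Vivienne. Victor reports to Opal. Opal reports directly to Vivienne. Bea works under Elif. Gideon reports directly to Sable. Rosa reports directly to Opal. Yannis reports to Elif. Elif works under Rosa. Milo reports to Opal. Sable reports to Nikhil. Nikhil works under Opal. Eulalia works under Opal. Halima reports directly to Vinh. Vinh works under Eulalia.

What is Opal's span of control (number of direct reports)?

Opal directly manages Eulalia, Rosa, Nikhil, Victor, Milo. That is 5 direct reports.

5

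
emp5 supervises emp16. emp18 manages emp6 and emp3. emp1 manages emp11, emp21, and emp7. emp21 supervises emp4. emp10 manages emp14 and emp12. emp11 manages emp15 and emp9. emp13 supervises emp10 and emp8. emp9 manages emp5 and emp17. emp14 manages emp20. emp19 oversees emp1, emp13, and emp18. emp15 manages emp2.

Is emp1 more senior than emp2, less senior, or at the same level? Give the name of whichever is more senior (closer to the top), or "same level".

emp1 is 1 level below emp19; emp2 is 4. emp1 is higher.

emp1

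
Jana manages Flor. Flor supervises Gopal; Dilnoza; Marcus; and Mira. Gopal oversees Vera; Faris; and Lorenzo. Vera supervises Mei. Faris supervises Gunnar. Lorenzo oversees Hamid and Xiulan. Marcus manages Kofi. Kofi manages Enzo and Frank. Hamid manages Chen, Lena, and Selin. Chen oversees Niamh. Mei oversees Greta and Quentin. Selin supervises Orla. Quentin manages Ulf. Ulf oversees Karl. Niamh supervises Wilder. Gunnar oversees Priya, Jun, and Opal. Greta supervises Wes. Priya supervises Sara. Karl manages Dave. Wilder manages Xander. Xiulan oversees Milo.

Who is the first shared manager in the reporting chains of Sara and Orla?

Sara's chain of managers is Priya, Gunnar, Faris, Gopal, Flor, Jana. Orla's chain of managers is Selin, Hamid, Lorenzo, Gopal, Flor, Jana. The first manager that appears in both chains is Gopal.

Gopal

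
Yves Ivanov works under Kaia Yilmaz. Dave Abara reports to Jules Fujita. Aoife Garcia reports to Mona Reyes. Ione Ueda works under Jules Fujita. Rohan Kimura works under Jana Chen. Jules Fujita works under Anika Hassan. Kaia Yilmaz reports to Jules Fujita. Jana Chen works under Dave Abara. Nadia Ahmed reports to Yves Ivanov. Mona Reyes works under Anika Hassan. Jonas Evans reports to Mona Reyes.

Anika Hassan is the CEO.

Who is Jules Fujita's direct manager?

Anika Hassan

Jules Fujita reports directly to Anika Hassan.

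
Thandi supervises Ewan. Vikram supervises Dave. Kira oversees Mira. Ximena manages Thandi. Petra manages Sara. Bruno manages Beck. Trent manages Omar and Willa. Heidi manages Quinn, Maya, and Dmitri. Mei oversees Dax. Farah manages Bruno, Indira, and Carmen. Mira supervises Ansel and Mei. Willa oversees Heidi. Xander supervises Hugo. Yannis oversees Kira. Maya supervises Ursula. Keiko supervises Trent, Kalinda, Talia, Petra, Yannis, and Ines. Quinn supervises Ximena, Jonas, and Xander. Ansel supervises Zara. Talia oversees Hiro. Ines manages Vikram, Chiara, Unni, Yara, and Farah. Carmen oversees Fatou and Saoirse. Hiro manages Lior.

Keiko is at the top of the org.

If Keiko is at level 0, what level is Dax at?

5

Chain from Dax up to Keiko: Dax → Mei → Mira → Kira → Yannis → Keiko. That is 5 steps up, so Dax is 5 levels below Keiko.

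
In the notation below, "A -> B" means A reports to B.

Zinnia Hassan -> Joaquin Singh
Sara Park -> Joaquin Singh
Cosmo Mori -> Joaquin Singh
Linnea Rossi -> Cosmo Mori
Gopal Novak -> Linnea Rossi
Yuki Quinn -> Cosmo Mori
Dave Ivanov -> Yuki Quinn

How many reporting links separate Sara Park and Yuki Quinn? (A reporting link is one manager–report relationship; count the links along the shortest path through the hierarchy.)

Sara Park is 1 level below Joaquin Singh, and Yuki Quinn is 2 levels below Joaquin Singh (their lowest common manager). The shortest path runs up from Sara Park to Joaquin Singh and back down to Yuki Quinn: 1 + 2 = 3 links.

3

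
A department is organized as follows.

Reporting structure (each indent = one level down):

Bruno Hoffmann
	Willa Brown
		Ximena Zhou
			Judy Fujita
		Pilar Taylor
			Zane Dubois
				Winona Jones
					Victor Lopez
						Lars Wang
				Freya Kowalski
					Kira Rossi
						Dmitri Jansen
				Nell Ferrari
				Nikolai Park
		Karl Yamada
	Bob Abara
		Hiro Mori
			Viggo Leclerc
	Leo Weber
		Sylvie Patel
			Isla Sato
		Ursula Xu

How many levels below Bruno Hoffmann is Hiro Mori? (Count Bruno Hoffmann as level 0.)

Chain from Hiro Mori up to Bruno Hoffmann: Hiro Mori → Bob Abara → Bruno Hoffmann. That is 2 steps up, so Hiro Mori is 2 levels below Bruno Hoffmann.

2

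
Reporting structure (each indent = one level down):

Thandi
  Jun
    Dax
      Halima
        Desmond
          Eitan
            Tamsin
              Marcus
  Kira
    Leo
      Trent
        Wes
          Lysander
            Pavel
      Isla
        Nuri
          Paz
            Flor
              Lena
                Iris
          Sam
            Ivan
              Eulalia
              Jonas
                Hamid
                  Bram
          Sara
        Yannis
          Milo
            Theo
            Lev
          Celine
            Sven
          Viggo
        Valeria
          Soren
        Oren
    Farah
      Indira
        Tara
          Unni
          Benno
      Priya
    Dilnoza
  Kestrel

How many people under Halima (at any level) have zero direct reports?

The only person in Halima's organization with no one reporting to them is Marcus. That is 1.

1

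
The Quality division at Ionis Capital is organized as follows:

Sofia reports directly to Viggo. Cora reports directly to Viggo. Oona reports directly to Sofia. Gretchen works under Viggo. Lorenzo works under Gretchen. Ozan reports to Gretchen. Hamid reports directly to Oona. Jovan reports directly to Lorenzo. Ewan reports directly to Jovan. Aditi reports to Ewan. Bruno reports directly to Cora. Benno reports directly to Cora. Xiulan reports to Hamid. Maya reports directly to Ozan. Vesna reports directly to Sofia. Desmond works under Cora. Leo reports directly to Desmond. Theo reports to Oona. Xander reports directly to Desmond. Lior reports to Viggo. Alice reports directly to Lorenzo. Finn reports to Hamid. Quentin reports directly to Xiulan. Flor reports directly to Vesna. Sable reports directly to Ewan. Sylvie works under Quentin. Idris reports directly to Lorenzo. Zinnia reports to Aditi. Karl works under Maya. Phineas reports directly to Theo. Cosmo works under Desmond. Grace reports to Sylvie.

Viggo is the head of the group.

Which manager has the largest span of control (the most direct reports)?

Viggo

Direct-report counts: Viggo has 4; Gretchen has 2; Ozan has 1; Maya has 1; Lorenzo has 3; Jovan has 1; Ewan has 2; Aditi has 1; Cora has 3; Desmond has 3; Sofia has 2; Vesna has 1; Oona has 2; Theo has 1; Hamid has 2; Xiulan has 1; Quentin has 1; Sylvie has 1. The largest is 4, held by Viggo.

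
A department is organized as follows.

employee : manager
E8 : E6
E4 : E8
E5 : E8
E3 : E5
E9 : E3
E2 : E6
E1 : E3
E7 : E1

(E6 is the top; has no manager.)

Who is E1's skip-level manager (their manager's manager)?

E5

E1 reports to E3, and E3 reports to E5. So E1's skip-level manager is E5.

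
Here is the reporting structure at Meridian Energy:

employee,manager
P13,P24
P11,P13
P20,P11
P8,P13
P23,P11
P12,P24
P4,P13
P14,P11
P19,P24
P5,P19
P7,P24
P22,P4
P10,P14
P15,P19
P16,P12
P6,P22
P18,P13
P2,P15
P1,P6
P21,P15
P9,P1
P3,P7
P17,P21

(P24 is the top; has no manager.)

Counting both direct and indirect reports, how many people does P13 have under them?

P13 directly manages P11, P8, P4, P18. Under P11: P14, P10, P23, P20 (4). P8 has no reports. Under P4: P22, P6, P1, P9 (4). P18 has no reports. So P13's organization is 4 direct reports plus everyone under them: 5 + 1 + 5 + 1 = 12.

12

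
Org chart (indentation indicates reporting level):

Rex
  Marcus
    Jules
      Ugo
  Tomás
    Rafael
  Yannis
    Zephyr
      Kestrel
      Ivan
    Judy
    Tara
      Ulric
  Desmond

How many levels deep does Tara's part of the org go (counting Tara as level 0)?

1

The longest chain under Tara runs Tara → Ulric, which is 1 level below Tara.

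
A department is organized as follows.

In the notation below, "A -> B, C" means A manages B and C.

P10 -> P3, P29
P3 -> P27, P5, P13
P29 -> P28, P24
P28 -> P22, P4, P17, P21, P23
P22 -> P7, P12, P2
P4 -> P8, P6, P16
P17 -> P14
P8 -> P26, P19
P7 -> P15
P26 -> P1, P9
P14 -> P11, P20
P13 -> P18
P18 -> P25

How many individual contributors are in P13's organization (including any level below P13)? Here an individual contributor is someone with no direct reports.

1

The only person in P13's organization with no one reporting to them is P25. That is 1.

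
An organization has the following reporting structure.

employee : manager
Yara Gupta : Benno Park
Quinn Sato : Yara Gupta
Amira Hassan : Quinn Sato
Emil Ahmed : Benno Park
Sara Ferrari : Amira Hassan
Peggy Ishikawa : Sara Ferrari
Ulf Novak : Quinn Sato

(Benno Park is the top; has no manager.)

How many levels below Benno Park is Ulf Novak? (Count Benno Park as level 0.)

3

Chain from Ulf Novak up to Benno Park: Ulf Novak → Quinn Sato → Yara Gupta → Benno Park. That is 3 steps up, so Ulf Novak is 3 levels below Benno Park.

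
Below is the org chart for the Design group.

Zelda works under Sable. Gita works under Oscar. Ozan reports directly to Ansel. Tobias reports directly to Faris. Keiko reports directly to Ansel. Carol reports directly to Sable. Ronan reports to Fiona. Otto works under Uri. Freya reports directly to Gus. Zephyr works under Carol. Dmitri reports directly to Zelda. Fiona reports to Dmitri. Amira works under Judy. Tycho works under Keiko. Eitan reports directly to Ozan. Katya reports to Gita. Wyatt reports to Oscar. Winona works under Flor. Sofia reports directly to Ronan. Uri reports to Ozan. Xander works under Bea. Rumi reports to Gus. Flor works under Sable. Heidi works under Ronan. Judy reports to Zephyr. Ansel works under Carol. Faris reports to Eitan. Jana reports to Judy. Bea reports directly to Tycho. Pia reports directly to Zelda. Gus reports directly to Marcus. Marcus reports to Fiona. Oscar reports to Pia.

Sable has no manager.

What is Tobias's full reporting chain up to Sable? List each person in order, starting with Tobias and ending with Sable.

Tobias reports to Faris. Faris reports to Eitan. Eitan reports to Ozan. Ozan reports to Ansel. Ansel reports to Carol. Carol reports to Sable. Sable is at the top.

Tobias -> Faris -> Eitan -> Ozan -> Ansel -> Carol -> Sable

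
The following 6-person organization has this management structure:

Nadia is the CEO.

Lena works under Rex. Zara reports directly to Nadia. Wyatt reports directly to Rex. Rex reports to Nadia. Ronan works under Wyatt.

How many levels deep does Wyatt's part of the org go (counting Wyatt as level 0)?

1

The longest chain under Wyatt runs Wyatt → Ronan, which is 1 level below Wyatt.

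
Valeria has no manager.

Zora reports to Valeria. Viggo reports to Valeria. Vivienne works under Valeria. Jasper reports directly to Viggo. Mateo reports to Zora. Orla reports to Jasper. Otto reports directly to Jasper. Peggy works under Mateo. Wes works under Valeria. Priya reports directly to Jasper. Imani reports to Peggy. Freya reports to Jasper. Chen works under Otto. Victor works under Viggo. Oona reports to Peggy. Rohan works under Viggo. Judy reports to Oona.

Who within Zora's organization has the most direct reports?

Direct-report counts within Zora's organization: Zora has 1; Mateo has 1; Peggy has 2; Oona has 1. The largest is 2, held by Peggy.

Peggy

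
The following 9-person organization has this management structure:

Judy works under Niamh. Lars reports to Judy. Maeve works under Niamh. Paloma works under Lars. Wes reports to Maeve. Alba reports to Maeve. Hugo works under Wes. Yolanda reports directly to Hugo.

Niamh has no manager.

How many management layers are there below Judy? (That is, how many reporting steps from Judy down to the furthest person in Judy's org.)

2

The longest chain under Judy runs Judy → Lars → Paloma, which is 2 levels below Judy.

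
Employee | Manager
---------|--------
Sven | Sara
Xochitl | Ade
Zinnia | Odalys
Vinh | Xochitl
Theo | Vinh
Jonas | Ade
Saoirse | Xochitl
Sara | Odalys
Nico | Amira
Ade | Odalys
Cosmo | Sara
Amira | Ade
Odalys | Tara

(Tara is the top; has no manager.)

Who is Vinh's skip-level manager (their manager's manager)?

Vinh reports to Xochitl, and Xochitl reports to Ade. So Vinh's skip-level manager is Ade.

Ade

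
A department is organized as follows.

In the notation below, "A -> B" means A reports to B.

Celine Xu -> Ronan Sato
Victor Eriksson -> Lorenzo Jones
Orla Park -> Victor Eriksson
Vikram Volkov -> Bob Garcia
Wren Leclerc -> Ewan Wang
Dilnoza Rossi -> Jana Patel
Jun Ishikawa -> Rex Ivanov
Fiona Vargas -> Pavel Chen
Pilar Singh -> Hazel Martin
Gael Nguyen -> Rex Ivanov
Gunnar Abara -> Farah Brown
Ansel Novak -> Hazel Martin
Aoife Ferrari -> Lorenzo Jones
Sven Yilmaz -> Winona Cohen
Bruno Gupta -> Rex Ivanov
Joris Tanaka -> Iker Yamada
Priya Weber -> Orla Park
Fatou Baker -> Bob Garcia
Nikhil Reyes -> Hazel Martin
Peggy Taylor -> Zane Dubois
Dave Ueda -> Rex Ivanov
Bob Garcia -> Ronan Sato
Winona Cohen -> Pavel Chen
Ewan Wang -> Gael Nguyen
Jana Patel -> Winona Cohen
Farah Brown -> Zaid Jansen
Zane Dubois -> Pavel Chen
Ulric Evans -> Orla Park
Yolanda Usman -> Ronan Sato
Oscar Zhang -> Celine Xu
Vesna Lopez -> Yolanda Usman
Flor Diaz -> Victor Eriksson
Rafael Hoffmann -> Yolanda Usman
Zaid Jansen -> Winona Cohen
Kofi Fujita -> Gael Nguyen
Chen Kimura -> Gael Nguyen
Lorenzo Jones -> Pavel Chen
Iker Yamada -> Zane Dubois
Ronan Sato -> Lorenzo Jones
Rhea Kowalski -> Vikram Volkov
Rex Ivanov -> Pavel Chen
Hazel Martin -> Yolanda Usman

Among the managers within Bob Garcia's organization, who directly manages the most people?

Bob Garcia

Direct-report counts within Bob Garcia's organization: Bob Garcia has 2; Vikram Volkov has 1. The largest is 2, held by Bob Garcia.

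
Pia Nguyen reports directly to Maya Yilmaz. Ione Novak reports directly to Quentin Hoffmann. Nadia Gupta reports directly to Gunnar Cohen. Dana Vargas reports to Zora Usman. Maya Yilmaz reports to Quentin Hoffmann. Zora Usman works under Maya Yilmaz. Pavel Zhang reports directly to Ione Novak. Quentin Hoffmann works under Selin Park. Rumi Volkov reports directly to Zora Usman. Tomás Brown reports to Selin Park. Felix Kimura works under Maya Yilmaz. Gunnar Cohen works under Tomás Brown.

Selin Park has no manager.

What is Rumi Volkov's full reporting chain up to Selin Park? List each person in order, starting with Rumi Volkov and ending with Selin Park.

Rumi Volkov -> Zora Usman -> Maya Yilmaz -> Quentin Hoffmann -> Selin Park

Rumi Volkov reports to Zora Usman. Zora Usman reports to Maya Yilmaz. Maya Yilmaz reports to Quentin Hoffmann. Quentin Hoffmann reports to Selin Park. Selin Park is at the top.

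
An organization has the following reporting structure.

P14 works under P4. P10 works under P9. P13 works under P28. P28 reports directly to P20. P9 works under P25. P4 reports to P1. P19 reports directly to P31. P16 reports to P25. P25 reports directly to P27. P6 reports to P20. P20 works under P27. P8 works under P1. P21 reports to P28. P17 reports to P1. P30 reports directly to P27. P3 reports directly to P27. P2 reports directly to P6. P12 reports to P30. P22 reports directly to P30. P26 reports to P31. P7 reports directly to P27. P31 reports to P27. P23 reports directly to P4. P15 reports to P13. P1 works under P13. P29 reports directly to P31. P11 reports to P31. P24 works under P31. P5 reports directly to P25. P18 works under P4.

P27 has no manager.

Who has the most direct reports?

P27

Direct-report counts: P27 has 6; P30 has 2; P31 has 5; P25 has 3; P9 has 1; P20 has 2; P28 has 2; P13 has 2; P1 has 3; P4 has 3; P6 has 1. The largest is 6, held by P27.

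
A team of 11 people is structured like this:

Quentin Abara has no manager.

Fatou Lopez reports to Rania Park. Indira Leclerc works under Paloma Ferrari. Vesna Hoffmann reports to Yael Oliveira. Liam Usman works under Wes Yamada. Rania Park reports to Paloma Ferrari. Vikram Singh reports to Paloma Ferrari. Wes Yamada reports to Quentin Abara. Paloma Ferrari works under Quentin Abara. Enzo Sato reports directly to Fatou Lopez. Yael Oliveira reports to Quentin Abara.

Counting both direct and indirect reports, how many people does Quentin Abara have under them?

Quentin Abara directly manages Wes Yamada, Paloma Ferrari, Yael Oliveira. Under Wes Yamada: Liam Usman (1). Under Paloma Ferrari: Vikram Singh, Indira Leclerc, Rania Park, Fatou Lopez, Enzo Sato (5). Under Yael Oliveira: Vesna Hoffmann (1). So Quentin Abara's organization is 3 direct reports plus everyone under them: 2 + 6 + 2 = 10.

10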